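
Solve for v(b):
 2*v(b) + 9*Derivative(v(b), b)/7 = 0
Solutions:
 v(b) = C1*exp(-14*b/9)


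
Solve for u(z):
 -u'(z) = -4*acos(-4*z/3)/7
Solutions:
 u(z) = C1 + 4*z*acos(-4*z/3)/7 + sqrt(9 - 16*z^2)/7


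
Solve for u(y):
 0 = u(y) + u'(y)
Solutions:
 u(y) = C1*exp(-y)


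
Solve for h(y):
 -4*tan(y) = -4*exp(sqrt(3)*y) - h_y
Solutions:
 h(y) = C1 - 4*sqrt(3)*exp(sqrt(3)*y)/3 - 4*log(cos(y))


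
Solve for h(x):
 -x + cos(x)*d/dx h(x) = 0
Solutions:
 h(x) = C1 + Integral(x/cos(x), x)


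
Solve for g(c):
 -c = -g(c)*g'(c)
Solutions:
 g(c) = -sqrt(C1 + c^2)
 g(c) = sqrt(C1 + c^2)


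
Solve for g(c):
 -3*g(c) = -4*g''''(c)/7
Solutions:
 g(c) = C1*exp(-sqrt(2)*21^(1/4)*c/2) + C2*exp(sqrt(2)*21^(1/4)*c/2) + C3*sin(sqrt(2)*21^(1/4)*c/2) + C4*cos(sqrt(2)*21^(1/4)*c/2)


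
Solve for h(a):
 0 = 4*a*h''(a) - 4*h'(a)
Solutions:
 h(a) = C1 + C2*a^2


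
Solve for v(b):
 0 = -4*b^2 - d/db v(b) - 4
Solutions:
 v(b) = C1 - 4*b^3/3 - 4*b


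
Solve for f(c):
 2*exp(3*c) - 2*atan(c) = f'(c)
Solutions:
 f(c) = C1 - 2*c*atan(c) + 2*exp(3*c)/3 + log(c^2 + 1)


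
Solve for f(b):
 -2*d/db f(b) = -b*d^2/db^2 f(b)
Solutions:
 f(b) = C1 + C2*b^3


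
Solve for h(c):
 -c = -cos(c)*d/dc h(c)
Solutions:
 h(c) = C1 + Integral(c/cos(c), c)


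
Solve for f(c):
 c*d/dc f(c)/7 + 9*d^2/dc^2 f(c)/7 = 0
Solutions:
 f(c) = C1 + C2*erf(sqrt(2)*c/6)


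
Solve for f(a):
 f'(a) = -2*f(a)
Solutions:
 f(a) = C1*exp(-2*a)


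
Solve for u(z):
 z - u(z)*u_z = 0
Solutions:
 u(z) = -sqrt(C1 + z^2)
 u(z) = sqrt(C1 + z^2)


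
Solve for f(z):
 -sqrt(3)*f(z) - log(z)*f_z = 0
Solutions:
 f(z) = C1*exp(-sqrt(3)*li(z))


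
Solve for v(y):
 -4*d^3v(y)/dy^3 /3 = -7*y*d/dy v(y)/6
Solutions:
 v(y) = C1 + Integral(C2*airyai(7^(1/3)*y/2) + C3*airybi(7^(1/3)*y/2), y)


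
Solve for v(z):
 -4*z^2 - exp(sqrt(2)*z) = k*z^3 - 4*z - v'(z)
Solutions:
 v(z) = C1 + k*z^4/4 + 4*z^3/3 - 2*z^2 + sqrt(2)*exp(sqrt(2)*z)/2


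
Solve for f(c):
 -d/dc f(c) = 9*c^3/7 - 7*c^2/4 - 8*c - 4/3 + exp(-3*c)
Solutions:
 f(c) = C1 - 9*c^4/28 + 7*c^3/12 + 4*c^2 + 4*c/3 + exp(-3*c)/3


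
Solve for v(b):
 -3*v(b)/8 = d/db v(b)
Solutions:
 v(b) = C1*exp(-3*b/8)


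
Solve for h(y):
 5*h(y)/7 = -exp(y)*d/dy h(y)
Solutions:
 h(y) = C1*exp(5*exp(-y)/7)


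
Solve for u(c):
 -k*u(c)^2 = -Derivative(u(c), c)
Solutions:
 u(c) = -1/(C1 + c*k)


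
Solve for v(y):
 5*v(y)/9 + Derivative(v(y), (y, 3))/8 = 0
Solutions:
 v(y) = C3*exp(-2*15^(1/3)*y/3) + (C1*sin(3^(5/6)*5^(1/3)*y/3) + C2*cos(3^(5/6)*5^(1/3)*y/3))*exp(15^(1/3)*y/3)


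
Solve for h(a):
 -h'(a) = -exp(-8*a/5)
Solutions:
 h(a) = C1 - 5*exp(-8*a/5)/8


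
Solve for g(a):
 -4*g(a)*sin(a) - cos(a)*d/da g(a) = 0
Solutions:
 g(a) = C1*cos(a)^4


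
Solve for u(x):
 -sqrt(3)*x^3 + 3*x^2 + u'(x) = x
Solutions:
 u(x) = C1 + sqrt(3)*x^4/4 - x^3 + x^2/2


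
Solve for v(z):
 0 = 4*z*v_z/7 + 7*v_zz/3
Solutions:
 v(z) = C1 + C2*erf(sqrt(6)*z/7)


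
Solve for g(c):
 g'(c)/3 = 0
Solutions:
 g(c) = C1


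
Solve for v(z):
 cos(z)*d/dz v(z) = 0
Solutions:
 v(z) = C1


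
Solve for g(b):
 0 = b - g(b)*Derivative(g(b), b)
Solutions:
 g(b) = -sqrt(C1 + b^2)
 g(b) = sqrt(C1 + b^2)


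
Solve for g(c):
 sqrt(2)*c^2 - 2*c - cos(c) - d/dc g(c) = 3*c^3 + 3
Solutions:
 g(c) = C1 - 3*c^4/4 + sqrt(2)*c^3/3 - c^2 - 3*c - sin(c)


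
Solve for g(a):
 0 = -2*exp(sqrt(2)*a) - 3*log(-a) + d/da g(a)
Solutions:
 g(a) = C1 + 3*a*log(-a) - 3*a + sqrt(2)*exp(sqrt(2)*a)


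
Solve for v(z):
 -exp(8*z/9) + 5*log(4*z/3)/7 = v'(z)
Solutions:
 v(z) = C1 + 5*z*log(z)/7 + 5*z*(-log(3) - 1 + 2*log(2))/7 - 9*exp(8*z/9)/8


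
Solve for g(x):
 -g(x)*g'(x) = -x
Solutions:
 g(x) = -sqrt(C1 + x^2)
 g(x) = sqrt(C1 + x^2)


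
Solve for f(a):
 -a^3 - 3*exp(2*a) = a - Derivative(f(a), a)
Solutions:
 f(a) = C1 + a^4/4 + a^2/2 + 3*exp(2*a)/2


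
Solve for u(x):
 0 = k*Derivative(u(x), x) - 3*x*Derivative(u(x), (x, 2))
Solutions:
 u(x) = C1 + x^(re(k)/3 + 1)*(C2*sin(log(x)*Abs(im(k))/3) + C3*cos(log(x)*im(k)/3))


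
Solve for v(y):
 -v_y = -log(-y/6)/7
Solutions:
 v(y) = C1 + y*log(-y)/7 + y*(-log(6) - 1)/7


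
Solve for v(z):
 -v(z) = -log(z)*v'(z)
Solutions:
 v(z) = C1*exp(li(z))


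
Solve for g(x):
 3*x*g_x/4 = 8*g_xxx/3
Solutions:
 g(x) = C1 + Integral(C2*airyai(2^(1/3)*3^(2/3)*x/4) + C3*airybi(2^(1/3)*3^(2/3)*x/4), x)


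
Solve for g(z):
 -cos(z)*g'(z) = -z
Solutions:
 g(z) = C1 + Integral(z/cos(z), z)


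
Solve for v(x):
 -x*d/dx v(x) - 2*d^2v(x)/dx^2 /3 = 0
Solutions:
 v(x) = C1 + C2*erf(sqrt(3)*x/2)


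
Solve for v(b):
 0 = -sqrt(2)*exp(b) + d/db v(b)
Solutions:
 v(b) = C1 + sqrt(2)*exp(b)


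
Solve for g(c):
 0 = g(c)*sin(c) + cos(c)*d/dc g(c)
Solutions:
 g(c) = C1*cos(c)


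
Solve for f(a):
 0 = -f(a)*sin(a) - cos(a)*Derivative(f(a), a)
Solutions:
 f(a) = C1*cos(a)


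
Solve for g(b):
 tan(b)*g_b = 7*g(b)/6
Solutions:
 g(b) = C1*sin(b)^(7/6)


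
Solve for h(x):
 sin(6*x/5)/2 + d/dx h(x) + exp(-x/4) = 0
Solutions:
 h(x) = C1 + 5*cos(6*x/5)/12 + 4*exp(-x/4)


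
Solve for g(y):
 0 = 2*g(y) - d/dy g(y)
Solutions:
 g(y) = C1*exp(2*y)


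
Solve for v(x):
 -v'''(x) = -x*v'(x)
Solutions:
 v(x) = C1 + Integral(C2*airyai(x) + C3*airybi(x), x)


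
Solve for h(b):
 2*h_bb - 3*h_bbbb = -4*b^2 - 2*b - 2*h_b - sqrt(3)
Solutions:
 h(b) = C1 + C2*exp(-b*(2/(sqrt(73) + 9)^(1/3) + (sqrt(73) + 9)^(1/3))/6)*sin(sqrt(3)*b*(-(sqrt(73) + 9)^(1/3) + 2/(sqrt(73) + 9)^(1/3))/6) + C3*exp(-b*(2/(sqrt(73) + 9)^(1/3) + (sqrt(73) + 9)^(1/3))/6)*cos(sqrt(3)*b*(-(sqrt(73) + 9)^(1/3) + 2/(sqrt(73) + 9)^(1/3))/6) + C4*exp(b*(2/(sqrt(73) + 9)^(1/3) + (sqrt(73) + 9)^(1/3))/3) - 2*b^3/3 + 3*b^2/2 - 3*b - sqrt(3)*b/2


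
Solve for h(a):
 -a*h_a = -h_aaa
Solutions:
 h(a) = C1 + Integral(C2*airyai(a) + C3*airybi(a), a)


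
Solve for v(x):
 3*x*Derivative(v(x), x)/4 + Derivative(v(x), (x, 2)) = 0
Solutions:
 v(x) = C1 + C2*erf(sqrt(6)*x/4)


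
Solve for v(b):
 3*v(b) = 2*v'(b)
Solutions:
 v(b) = C1*exp(3*b/2)


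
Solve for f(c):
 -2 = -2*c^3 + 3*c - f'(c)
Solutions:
 f(c) = C1 - c^4/2 + 3*c^2/2 + 2*c


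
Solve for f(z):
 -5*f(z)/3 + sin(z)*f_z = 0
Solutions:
 f(z) = C1*(cos(z) - 1)^(5/6)/(cos(z) + 1)^(5/6)


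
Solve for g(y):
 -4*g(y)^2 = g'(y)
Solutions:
 g(y) = 1/(C1 + 4*y)


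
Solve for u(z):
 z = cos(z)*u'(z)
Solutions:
 u(z) = C1 + Integral(z/cos(z), z)


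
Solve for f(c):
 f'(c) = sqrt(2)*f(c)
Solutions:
 f(c) = C1*exp(sqrt(2)*c)


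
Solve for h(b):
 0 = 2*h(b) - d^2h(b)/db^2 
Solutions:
 h(b) = C1*exp(-sqrt(2)*b) + C2*exp(sqrt(2)*b)


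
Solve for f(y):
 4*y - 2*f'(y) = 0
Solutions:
 f(y) = C1 + y^2


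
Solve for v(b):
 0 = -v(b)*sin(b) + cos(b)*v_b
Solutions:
 v(b) = C1/cos(b)


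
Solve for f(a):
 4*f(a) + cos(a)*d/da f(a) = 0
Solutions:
 f(a) = C1*(sin(a)^2 - 2*sin(a) + 1)/(sin(a)^2 + 2*sin(a) + 1)


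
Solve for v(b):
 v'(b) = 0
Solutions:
 v(b) = C1


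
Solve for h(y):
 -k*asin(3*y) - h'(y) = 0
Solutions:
 h(y) = C1 - k*(y*asin(3*y) + sqrt(1 - 9*y^2)/3)


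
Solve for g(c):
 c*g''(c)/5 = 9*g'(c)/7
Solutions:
 g(c) = C1 + C2*c^(52/7)


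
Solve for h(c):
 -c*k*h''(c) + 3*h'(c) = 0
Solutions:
 h(c) = C1 + c^(((re(k) + 3)*re(k) + im(k)^2)/(re(k)^2 + im(k)^2))*(C2*sin(3*log(c)*Abs(im(k))/(re(k)^2 + im(k)^2)) + C3*cos(3*log(c)*im(k)/(re(k)^2 + im(k)^2)))


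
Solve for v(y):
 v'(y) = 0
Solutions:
 v(y) = C1


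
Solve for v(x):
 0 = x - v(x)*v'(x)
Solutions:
 v(x) = -sqrt(C1 + x^2)
 v(x) = sqrt(C1 + x^2)


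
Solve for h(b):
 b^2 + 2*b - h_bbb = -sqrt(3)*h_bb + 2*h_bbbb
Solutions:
 h(b) = C1 + C2*b + C3*exp(b*(-1 + sqrt(1 + 8*sqrt(3)))/4) + C4*exp(-b*(1 + sqrt(1 + 8*sqrt(3)))/4) - sqrt(3)*b^4/36 + b^3*(-sqrt(3) - 1)/9 + b^2*(-1 - sqrt(3)/9)


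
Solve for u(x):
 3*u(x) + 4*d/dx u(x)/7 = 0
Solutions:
 u(x) = C1*exp(-21*x/4)


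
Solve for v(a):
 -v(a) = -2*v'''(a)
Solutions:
 v(a) = C3*exp(2^(2/3)*a/2) + (C1*sin(2^(2/3)*sqrt(3)*a/4) + C2*cos(2^(2/3)*sqrt(3)*a/4))*exp(-2^(2/3)*a/4)


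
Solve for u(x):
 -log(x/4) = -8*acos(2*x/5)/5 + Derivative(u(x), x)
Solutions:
 u(x) = C1 - x*log(x) + 8*x*acos(2*x/5)/5 + x + 2*x*log(2) - 4*sqrt(25 - 4*x^2)/5


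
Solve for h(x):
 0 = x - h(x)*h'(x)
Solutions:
 h(x) = -sqrt(C1 + x^2)
 h(x) = sqrt(C1 + x^2)


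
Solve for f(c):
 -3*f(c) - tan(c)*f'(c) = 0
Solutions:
 f(c) = C1/sin(c)^3


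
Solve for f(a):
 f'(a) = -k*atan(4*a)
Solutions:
 f(a) = C1 - k*(a*atan(4*a) - log(16*a^2 + 1)/8)


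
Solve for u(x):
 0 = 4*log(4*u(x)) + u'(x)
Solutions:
 Integral(1/(log(_y) + 2*log(2)), (_y, u(x)))/4 = C1 - x


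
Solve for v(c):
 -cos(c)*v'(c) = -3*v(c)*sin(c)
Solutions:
 v(c) = C1/cos(c)^3


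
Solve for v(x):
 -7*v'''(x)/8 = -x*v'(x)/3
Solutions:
 v(x) = C1 + Integral(C2*airyai(2*21^(2/3)*x/21) + C3*airybi(2*21^(2/3)*x/21), x)


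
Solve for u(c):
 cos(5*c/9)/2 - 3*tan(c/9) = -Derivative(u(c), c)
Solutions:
 u(c) = C1 - 27*log(cos(c/9)) - 9*sin(5*c/9)/10


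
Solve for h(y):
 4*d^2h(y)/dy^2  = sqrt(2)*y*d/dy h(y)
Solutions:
 h(y) = C1 + C2*erfi(2^(3/4)*y/4)


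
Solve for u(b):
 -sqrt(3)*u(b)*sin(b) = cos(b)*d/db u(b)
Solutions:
 u(b) = C1*cos(b)^(sqrt(3))


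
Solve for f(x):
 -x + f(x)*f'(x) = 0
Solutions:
 f(x) = -sqrt(C1 + x^2)
 f(x) = sqrt(C1 + x^2)


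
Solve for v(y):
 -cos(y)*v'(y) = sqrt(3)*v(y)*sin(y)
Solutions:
 v(y) = C1*cos(y)^(sqrt(3))


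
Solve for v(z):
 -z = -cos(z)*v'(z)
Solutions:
 v(z) = C1 + Integral(z/cos(z), z)


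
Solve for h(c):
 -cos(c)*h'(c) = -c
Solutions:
 h(c) = C1 + Integral(c/cos(c), c)


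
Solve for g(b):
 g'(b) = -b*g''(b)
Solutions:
 g(b) = C1 + C2*log(b)


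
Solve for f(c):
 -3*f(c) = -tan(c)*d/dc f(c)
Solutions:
 f(c) = C1*sin(c)^3


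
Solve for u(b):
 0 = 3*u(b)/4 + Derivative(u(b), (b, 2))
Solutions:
 u(b) = C1*sin(sqrt(3)*b/2) + C2*cos(sqrt(3)*b/2)


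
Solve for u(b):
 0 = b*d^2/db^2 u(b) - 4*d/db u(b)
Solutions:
 u(b) = C1 + C2*b^5


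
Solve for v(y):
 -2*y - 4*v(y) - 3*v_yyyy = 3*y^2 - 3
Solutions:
 v(y) = -3*y^2/4 - y/2 + (C1*sin(3^(3/4)*y/3) + C2*cos(3^(3/4)*y/3))*exp(-3^(3/4)*y/3) + (C3*sin(3^(3/4)*y/3) + C4*cos(3^(3/4)*y/3))*exp(3^(3/4)*y/3) + 3/4


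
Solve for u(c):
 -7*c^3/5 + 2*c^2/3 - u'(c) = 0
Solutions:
 u(c) = C1 - 7*c^4/20 + 2*c^3/9


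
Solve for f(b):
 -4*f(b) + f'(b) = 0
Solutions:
 f(b) = C1*exp(4*b)


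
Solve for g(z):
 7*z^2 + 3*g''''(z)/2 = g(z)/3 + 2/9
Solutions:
 g(z) = C1*exp(-2^(1/4)*sqrt(3)*z/3) + C2*exp(2^(1/4)*sqrt(3)*z/3) + C3*sin(2^(1/4)*sqrt(3)*z/3) + C4*cos(2^(1/4)*sqrt(3)*z/3) + 21*z^2 - 2/3


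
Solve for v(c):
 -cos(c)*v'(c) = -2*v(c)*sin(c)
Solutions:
 v(c) = C1/cos(c)^2


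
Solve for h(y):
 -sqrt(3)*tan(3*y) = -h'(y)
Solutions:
 h(y) = C1 - sqrt(3)*log(cos(3*y))/3


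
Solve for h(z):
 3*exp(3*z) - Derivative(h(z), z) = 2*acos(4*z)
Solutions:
 h(z) = C1 - 2*z*acos(4*z) + sqrt(1 - 16*z^2)/2 + exp(3*z)


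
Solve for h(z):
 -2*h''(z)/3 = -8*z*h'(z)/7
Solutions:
 h(z) = C1 + C2*erfi(sqrt(42)*z/7)


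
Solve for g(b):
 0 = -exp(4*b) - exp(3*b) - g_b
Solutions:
 g(b) = C1 - exp(4*b)/4 - exp(3*b)/3


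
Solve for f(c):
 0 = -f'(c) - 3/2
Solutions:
 f(c) = C1 - 3*c/2


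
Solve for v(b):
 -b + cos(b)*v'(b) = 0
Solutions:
 v(b) = C1 + Integral(b/cos(b), b)


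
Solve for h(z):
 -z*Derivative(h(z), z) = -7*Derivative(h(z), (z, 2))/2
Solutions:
 h(z) = C1 + C2*erfi(sqrt(7)*z/7)


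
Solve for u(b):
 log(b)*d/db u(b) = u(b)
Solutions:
 u(b) = C1*exp(li(b))


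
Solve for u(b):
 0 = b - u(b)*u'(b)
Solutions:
 u(b) = -sqrt(C1 + b^2)
 u(b) = sqrt(C1 + b^2)


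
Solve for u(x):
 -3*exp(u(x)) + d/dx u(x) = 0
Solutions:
 u(x) = log(-1/(C1 + 3*x))


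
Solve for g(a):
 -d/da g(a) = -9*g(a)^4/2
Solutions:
 g(a) = 2^(1/3)*(-1/(C1 + 27*a))^(1/3)
 g(a) = 2^(1/3)*(-1/(C1 + 9*a))^(1/3)*(-3^(2/3) - 3*3^(1/6)*I)/6
 g(a) = 2^(1/3)*(-1/(C1 + 9*a))^(1/3)*(-3^(2/3) + 3*3^(1/6)*I)/6


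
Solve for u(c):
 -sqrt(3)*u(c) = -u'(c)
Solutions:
 u(c) = C1*exp(sqrt(3)*c)


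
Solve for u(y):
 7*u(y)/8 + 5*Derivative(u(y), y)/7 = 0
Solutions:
 u(y) = C1*exp(-49*y/40)


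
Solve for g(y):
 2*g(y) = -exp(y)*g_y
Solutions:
 g(y) = C1*exp(2*exp(-y))


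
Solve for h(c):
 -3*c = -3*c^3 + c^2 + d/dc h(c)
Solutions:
 h(c) = C1 + 3*c^4/4 - c^3/3 - 3*c^2/2


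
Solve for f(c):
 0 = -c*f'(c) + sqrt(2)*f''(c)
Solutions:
 f(c) = C1 + C2*erfi(2^(1/4)*c/2)


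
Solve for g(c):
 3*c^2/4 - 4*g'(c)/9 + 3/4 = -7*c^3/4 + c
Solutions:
 g(c) = C1 + 63*c^4/64 + 9*c^3/16 - 9*c^2/8 + 27*c/16


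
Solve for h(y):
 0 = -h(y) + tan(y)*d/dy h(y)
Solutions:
 h(y) = C1*sin(y)


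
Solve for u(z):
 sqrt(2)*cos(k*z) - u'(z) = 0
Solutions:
 u(z) = C1 + sqrt(2)*sin(k*z)/k


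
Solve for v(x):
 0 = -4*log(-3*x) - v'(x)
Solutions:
 v(x) = C1 - 4*x*log(-x) + 4*x*(1 - log(3))


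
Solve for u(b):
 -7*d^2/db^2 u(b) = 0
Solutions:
 u(b) = C1 + C2*b


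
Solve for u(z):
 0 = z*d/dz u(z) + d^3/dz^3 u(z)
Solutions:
 u(z) = C1 + Integral(C2*airyai(-z) + C3*airybi(-z), z)


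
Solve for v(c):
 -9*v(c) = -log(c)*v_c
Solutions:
 v(c) = C1*exp(9*li(c))


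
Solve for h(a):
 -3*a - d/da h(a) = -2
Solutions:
 h(a) = C1 - 3*a^2/2 + 2*a


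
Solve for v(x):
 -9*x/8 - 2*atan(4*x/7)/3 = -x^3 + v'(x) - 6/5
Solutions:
 v(x) = C1 + x^4/4 - 9*x^2/16 - 2*x*atan(4*x/7)/3 + 6*x/5 + 7*log(16*x^2 + 49)/12


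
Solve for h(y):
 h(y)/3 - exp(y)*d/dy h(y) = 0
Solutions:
 h(y) = C1*exp(-exp(-y)/3)


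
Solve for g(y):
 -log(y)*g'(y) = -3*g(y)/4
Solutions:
 g(y) = C1*exp(3*li(y)/4)


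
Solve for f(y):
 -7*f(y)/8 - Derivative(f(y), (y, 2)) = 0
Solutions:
 f(y) = C1*sin(sqrt(14)*y/4) + C2*cos(sqrt(14)*y/4)


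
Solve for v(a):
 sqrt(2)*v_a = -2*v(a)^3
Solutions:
 v(a) = -sqrt(2)*sqrt(-1/(C1 - sqrt(2)*a))/2
 v(a) = sqrt(2)*sqrt(-1/(C1 - sqrt(2)*a))/2


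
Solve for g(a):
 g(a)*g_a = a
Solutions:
 g(a) = -sqrt(C1 + a^2)
 g(a) = sqrt(C1 + a^2)


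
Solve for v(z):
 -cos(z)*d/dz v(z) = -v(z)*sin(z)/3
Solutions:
 v(z) = C1/cos(z)^(1/3)


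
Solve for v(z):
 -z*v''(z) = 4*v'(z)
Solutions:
 v(z) = C1 + C2/z^3


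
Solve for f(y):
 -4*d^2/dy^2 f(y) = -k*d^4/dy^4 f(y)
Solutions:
 f(y) = C1 + C2*y + C3*exp(-2*y*sqrt(1/k)) + C4*exp(2*y*sqrt(1/k))


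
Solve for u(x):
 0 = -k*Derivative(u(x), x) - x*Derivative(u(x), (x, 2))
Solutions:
 u(x) = C1 + x^(1 - re(k))*(C2*sin(log(x)*Abs(im(k))) + C3*cos(log(x)*im(k)))


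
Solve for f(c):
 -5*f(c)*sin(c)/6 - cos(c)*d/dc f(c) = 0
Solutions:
 f(c) = C1*cos(c)^(5/6)


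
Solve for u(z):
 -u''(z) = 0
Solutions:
 u(z) = C1 + C2*z


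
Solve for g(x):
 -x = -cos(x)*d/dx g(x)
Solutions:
 g(x) = C1 + Integral(x/cos(x), x)


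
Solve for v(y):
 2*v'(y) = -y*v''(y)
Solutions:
 v(y) = C1 + C2/y


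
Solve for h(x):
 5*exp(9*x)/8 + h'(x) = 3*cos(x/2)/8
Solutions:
 h(x) = C1 - 5*exp(9*x)/72 + 3*sin(x/2)/4


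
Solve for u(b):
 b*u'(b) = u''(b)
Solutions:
 u(b) = C1 + C2*erfi(sqrt(2)*b/2)


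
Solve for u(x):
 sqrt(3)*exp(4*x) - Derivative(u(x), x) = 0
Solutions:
 u(x) = C1 + sqrt(3)*exp(4*x)/4


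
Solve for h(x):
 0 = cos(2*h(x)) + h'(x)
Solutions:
 h(x) = -asin((C1 + exp(4*x))/(C1 - exp(4*x)))/2 + pi/2
 h(x) = asin((C1 + exp(4*x))/(C1 - exp(4*x)))/2


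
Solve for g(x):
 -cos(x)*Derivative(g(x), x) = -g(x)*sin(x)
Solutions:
 g(x) = C1/cos(x)


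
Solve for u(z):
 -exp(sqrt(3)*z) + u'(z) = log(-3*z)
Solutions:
 u(z) = C1 + z*log(-z) + z*(-1 + log(3)) + sqrt(3)*exp(sqrt(3)*z)/3


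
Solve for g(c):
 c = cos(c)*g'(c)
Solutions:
 g(c) = C1 + Integral(c/cos(c), c)


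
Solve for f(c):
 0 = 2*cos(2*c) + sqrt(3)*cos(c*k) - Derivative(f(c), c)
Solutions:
 f(c) = C1 + sin(2*c) + sqrt(3)*sin(c*k)/k


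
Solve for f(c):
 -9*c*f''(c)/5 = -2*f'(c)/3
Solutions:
 f(c) = C1 + C2*c^(37/27)


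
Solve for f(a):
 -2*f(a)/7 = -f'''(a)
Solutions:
 f(a) = C3*exp(2^(1/3)*7^(2/3)*a/7) + (C1*sin(2^(1/3)*sqrt(3)*7^(2/3)*a/14) + C2*cos(2^(1/3)*sqrt(3)*7^(2/3)*a/14))*exp(-2^(1/3)*7^(2/3)*a/14)


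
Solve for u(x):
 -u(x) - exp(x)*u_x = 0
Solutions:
 u(x) = C1*exp(exp(-x))


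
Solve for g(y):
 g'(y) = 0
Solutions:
 g(y) = C1


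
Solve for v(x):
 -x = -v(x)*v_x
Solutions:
 v(x) = -sqrt(C1 + x^2)
 v(x) = sqrt(C1 + x^2)


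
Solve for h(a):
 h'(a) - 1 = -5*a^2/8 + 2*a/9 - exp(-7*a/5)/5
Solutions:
 h(a) = C1 - 5*a^3/24 + a^2/9 + a + exp(-7*a/5)/7


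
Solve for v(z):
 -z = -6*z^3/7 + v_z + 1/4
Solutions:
 v(z) = C1 + 3*z^4/14 - z^2/2 - z/4


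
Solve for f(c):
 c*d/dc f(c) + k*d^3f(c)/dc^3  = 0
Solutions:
 f(c) = C1 + Integral(C2*airyai(c*(-1/k)^(1/3)) + C3*airybi(c*(-1/k)^(1/3)), c)


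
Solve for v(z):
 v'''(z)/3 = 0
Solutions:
 v(z) = C1 + C2*z + C3*z^2


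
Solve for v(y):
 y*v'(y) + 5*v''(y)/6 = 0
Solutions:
 v(y) = C1 + C2*erf(sqrt(15)*y/5)


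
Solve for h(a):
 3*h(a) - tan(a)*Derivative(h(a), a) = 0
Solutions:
 h(a) = C1*sin(a)^3


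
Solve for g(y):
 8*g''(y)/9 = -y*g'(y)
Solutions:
 g(y) = C1 + C2*erf(3*y/4)


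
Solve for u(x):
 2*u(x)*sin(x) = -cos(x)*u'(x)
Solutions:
 u(x) = C1*cos(x)^2


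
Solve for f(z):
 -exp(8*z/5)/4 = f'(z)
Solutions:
 f(z) = C1 - 5*exp(8*z/5)/32


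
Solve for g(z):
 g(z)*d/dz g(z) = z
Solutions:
 g(z) = -sqrt(C1 + z^2)
 g(z) = sqrt(C1 + z^2)


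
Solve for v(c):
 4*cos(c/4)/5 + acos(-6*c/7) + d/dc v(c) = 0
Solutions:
 v(c) = C1 - c*acos(-6*c/7) - sqrt(49 - 36*c^2)/6 - 16*sin(c/4)/5


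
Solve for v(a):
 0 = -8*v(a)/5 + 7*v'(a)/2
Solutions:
 v(a) = C1*exp(16*a/35)


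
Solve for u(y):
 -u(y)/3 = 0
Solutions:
 u(y) = 0


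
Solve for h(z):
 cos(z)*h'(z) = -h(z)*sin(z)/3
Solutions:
 h(z) = C1*cos(z)^(1/3)


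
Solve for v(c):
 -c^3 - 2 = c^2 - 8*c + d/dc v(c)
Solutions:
 v(c) = C1 - c^4/4 - c^3/3 + 4*c^2 - 2*c


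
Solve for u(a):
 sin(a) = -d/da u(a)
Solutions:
 u(a) = C1 + cos(a)


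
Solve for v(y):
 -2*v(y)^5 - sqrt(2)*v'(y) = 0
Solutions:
 v(y) = -I*(1/(C1 + 4*sqrt(2)*y))^(1/4)
 v(y) = I*(1/(C1 + 4*sqrt(2)*y))^(1/4)
 v(y) = -(1/(C1 + 4*sqrt(2)*y))^(1/4)
 v(y) = (1/(C1 + 4*sqrt(2)*y))^(1/4)


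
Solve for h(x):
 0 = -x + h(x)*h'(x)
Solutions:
 h(x) = -sqrt(C1 + x^2)
 h(x) = sqrt(C1 + x^2)


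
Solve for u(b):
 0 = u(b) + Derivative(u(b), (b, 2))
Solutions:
 u(b) = C1*sin(b) + C2*cos(b)


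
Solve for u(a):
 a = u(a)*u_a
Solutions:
 u(a) = -sqrt(C1 + a^2)
 u(a) = sqrt(C1 + a^2)


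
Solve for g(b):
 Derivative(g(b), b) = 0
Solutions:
 g(b) = C1


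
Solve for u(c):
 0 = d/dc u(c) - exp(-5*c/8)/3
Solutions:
 u(c) = C1 - 8*exp(-5*c/8)/15


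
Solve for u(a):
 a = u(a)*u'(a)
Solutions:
 u(a) = -sqrt(C1 + a^2)
 u(a) = sqrt(C1 + a^2)


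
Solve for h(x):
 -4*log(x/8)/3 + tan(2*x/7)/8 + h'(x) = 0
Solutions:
 h(x) = C1 + 4*x*log(x)/3 - 4*x*log(2) - 4*x/3 + 7*log(cos(2*x/7))/16


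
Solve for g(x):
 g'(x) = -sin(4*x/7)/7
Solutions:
 g(x) = C1 + cos(4*x/7)/4


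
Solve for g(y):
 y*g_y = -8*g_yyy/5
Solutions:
 g(y) = C1 + Integral(C2*airyai(-5^(1/3)*y/2) + C3*airybi(-5^(1/3)*y/2), y)


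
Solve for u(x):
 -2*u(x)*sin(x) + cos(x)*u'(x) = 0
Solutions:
 u(x) = C1/cos(x)^2


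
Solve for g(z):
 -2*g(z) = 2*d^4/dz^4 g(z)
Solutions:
 g(z) = (C1*sin(sqrt(2)*z/2) + C2*cos(sqrt(2)*z/2))*exp(-sqrt(2)*z/2) + (C3*sin(sqrt(2)*z/2) + C4*cos(sqrt(2)*z/2))*exp(sqrt(2)*z/2)


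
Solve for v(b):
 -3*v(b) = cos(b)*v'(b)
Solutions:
 v(b) = C1*(sin(b) - 1)^(3/2)/(sin(b) + 1)^(3/2)


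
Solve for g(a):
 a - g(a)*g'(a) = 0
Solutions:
 g(a) = -sqrt(C1 + a^2)
 g(a) = sqrt(C1 + a^2)


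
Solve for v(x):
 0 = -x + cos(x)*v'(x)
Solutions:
 v(x) = C1 + Integral(x/cos(x), x)


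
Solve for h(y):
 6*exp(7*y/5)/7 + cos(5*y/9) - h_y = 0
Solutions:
 h(y) = C1 + 30*exp(7*y/5)/49 + 9*sin(5*y/9)/5


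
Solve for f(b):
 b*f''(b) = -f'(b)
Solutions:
 f(b) = C1 + C2*log(b)


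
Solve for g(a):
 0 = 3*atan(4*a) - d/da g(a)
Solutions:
 g(a) = C1 + 3*a*atan(4*a) - 3*log(16*a^2 + 1)/8


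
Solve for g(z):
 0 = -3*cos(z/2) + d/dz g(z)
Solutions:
 g(z) = C1 + 6*sin(z/2)


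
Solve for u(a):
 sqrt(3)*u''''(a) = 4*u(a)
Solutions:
 u(a) = C1*exp(-sqrt(2)*3^(7/8)*a/3) + C2*exp(sqrt(2)*3^(7/8)*a/3) + C3*sin(sqrt(2)*3^(7/8)*a/3) + C4*cos(sqrt(2)*3^(7/8)*a/3)


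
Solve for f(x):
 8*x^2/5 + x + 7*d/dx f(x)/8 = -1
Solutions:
 f(x) = C1 - 64*x^3/105 - 4*x^2/7 - 8*x/7


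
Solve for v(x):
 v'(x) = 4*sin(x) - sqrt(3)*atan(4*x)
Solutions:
 v(x) = C1 - sqrt(3)*(x*atan(4*x) - log(16*x^2 + 1)/8) - 4*cos(x)


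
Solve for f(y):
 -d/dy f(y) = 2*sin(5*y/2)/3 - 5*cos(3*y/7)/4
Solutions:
 f(y) = C1 + 35*sin(3*y/7)/12 + 4*cos(5*y/2)/15


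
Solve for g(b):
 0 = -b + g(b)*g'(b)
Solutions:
 g(b) = -sqrt(C1 + b^2)
 g(b) = sqrt(C1 + b^2)


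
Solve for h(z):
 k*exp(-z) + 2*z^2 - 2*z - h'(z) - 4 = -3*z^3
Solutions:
 h(z) = C1 - k*exp(-z) + 3*z^4/4 + 2*z^3/3 - z^2 - 4*z


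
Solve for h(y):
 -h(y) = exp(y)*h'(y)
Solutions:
 h(y) = C1*exp(exp(-y))


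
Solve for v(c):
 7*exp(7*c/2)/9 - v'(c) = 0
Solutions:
 v(c) = C1 + 2*exp(7*c/2)/9


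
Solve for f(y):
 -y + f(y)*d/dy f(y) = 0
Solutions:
 f(y) = -sqrt(C1 + y^2)
 f(y) = sqrt(C1 + y^2)


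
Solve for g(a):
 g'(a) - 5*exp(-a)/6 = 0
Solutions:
 g(a) = C1 - 5*exp(-a)/6


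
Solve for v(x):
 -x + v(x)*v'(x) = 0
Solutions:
 v(x) = -sqrt(C1 + x^2)
 v(x) = sqrt(C1 + x^2)


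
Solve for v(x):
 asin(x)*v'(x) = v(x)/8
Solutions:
 v(x) = C1*exp(Integral(1/asin(x), x)/8)


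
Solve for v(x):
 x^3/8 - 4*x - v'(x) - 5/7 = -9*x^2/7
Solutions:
 v(x) = C1 + x^4/32 + 3*x^3/7 - 2*x^2 - 5*x/7


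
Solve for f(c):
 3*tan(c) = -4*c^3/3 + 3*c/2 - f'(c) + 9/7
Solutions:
 f(c) = C1 - c^4/3 + 3*c^2/4 + 9*c/7 + 3*log(cos(c))


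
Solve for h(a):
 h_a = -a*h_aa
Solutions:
 h(a) = C1 + C2*log(a)


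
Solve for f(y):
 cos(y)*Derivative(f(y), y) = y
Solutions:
 f(y) = C1 + Integral(y/cos(y), y)


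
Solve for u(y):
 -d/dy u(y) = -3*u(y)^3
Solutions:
 u(y) = -sqrt(2)*sqrt(-1/(C1 + 3*y))/2
 u(y) = sqrt(2)*sqrt(-1/(C1 + 3*y))/2


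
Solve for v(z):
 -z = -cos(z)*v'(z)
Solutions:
 v(z) = C1 + Integral(z/cos(z), z)


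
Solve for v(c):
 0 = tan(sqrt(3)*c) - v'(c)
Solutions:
 v(c) = C1 - sqrt(3)*log(cos(sqrt(3)*c))/3


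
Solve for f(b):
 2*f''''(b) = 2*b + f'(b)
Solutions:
 f(b) = C1 + C4*exp(2^(2/3)*b/2) - b^2 + (C2*sin(2^(2/3)*sqrt(3)*b/4) + C3*cos(2^(2/3)*sqrt(3)*b/4))*exp(-2^(2/3)*b/4)


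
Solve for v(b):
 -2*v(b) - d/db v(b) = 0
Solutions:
 v(b) = C1*exp(-2*b)


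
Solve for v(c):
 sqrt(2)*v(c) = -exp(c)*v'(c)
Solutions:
 v(c) = C1*exp(sqrt(2)*exp(-c))


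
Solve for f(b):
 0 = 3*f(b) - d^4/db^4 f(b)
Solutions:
 f(b) = C1*exp(-3^(1/4)*b) + C2*exp(3^(1/4)*b) + C3*sin(3^(1/4)*b) + C4*cos(3^(1/4)*b)


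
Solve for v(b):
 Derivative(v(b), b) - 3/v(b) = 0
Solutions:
 v(b) = -sqrt(C1 + 6*b)
 v(b) = sqrt(C1 + 6*b)


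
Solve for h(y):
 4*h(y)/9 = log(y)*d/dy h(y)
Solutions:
 h(y) = C1*exp(4*li(y)/9)


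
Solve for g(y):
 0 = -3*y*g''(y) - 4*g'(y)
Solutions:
 g(y) = C1 + C2/y^(1/3)


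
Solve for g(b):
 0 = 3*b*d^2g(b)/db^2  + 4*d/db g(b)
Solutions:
 g(b) = C1 + C2/b^(1/3)


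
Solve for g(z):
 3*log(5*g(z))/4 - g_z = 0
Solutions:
 -4*Integral(1/(log(_y) + log(5)), (_y, g(z)))/3 = C1 - z


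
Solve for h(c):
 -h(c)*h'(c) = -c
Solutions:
 h(c) = -sqrt(C1 + c^2)
 h(c) = sqrt(C1 + c^2)


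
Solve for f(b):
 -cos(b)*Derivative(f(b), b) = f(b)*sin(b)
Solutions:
 f(b) = C1*cos(b)


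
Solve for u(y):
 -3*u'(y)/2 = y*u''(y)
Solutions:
 u(y) = C1 + C2/sqrt(y)


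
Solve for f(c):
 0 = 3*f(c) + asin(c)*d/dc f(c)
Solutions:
 f(c) = C1*exp(-3*Integral(1/asin(c), c))


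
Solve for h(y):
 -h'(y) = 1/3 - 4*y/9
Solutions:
 h(y) = C1 + 2*y^2/9 - y/3


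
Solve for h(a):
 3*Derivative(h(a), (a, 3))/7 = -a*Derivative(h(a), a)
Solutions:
 h(a) = C1 + Integral(C2*airyai(-3^(2/3)*7^(1/3)*a/3) + C3*airybi(-3^(2/3)*7^(1/3)*a/3), a)


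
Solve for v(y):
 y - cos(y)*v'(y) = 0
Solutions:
 v(y) = C1 + Integral(y/cos(y), y)


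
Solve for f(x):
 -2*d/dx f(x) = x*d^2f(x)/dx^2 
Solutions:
 f(x) = C1 + C2/x


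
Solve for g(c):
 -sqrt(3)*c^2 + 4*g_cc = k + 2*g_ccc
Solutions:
 g(c) = C1 + C2*c + C3*exp(2*c) + sqrt(3)*c^4/48 + sqrt(3)*c^3/24 + c^2*(2*k + sqrt(3))/16


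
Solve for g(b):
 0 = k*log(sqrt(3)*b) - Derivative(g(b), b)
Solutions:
 g(b) = C1 + b*k*log(b) - b*k + b*k*log(3)/2


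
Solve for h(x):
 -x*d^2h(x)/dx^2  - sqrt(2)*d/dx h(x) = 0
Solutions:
 h(x) = C1 + C2*x^(1 - sqrt(2))


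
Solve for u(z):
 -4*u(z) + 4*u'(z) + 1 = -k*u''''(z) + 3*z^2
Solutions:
 u(z) = C1*exp(z*Piecewise((-2^(2/3)*sqrt(-(-1/k^2)^(1/3))/2 - sqrt(2*2^(1/3)*(-1/k^2)^(1/3) + 4*2^(1/3)/(k*sqrt(-(-1/k^2)^(1/3))))/2, Eq(1/k, 0)), (-sqrt(2*(sqrt(64/(27*k^3) + k^(-4)) + k^(-2))^(1/3) - 8/(3*k*(sqrt(64/(27*k^3) + k^(-4)) + k^(-2))^(1/3)))/2 - sqrt(-2*(sqrt(64/(27*k^3) + k^(-4)) + k^(-2))^(1/3) + 8/(k*sqrt(2*(sqrt(64/(27*k^3) + k^(-4)) + k^(-2))^(1/3) - 8/(3*k*(sqrt(64/(27*k^3) + k^(-4)) + k^(-2))^(1/3)))) + 8/(3*k*(sqrt(64/(27*k^3) + k^(-4)) + k^(-2))^(1/3)))/2, True))) + C2*exp(z*Piecewise((-2^(2/3)*sqrt(-(-1/k^2)^(1/3))/2 + sqrt(2*2^(1/3)*(-1/k^2)^(1/3) + 4*2^(1/3)/(k*sqrt(-(-1/k^2)^(1/3))))/2, Eq(1/k, 0)), (-sqrt(2*(sqrt(64/(27*k^3) + k^(-4)) + k^(-2))^(1/3) - 8/(3*k*(sqrt(64/(27*k^3) + k^(-4)) + k^(-2))^(1/3)))/2 + sqrt(-2*(sqrt(64/(27*k^3) + k^(-4)) + k^(-2))^(1/3) + 8/(k*sqrt(2*(sqrt(64/(27*k^3) + k^(-4)) + k^(-2))^(1/3) - 8/(3*k*(sqrt(64/(27*k^3) + k^(-4)) + k^(-2))^(1/3)))) + 8/(3*k*(sqrt(64/(27*k^3) + k^(-4)) + k^(-2))^(1/3)))/2, True))) + C3*exp(z*Piecewise((2^(2/3)*sqrt(-(-1/k^2)^(1/3))/2 - sqrt(2*2^(1/3)*(-1/k^2)^(1/3) - 4*2^(1/3)/(k*sqrt(-(-1/k^2)^(1/3))))/2, Eq(1/k, 0)), (sqrt(2*(sqrt(64/(27*k^3) + k^(-4)) + k^(-2))^(1/3) - 8/(3*k*(sqrt(64/(27*k^3) + k^(-4)) + k^(-2))^(1/3)))/2 - sqrt(-2*(sqrt(64/(27*k^3) + k^(-4)) + k^(-2))^(1/3) - 8/(k*sqrt(2*(sqrt(64/(27*k^3) + k^(-4)) + k^(-2))^(1/3) - 8/(3*k*(sqrt(64/(27*k^3) + k^(-4)) + k^(-2))^(1/3)))) + 8/(3*k*(sqrt(64/(27*k^3) + k^(-4)) + k^(-2))^(1/3)))/2, True))) + C4*exp(z*Piecewise((2^(2/3)*sqrt(-(-1/k^2)^(1/3))/2 + sqrt(2*2^(1/3)*(-1/k^2)^(1/3) - 4*2^(1/3)/(k*sqrt(-(-1/k^2)^(1/3))))/2, Eq(1/k, 0)), (sqrt(2*(sqrt(64/(27*k^3) + k^(-4)) + k^(-2))^(1/3) - 8/(3*k*(sqrt(64/(27*k^3) + k^(-4)) + k^(-2))^(1/3)))/2 + sqrt(-2*(sqrt(64/(27*k^3) + k^(-4)) + k^(-2))^(1/3) - 8/(k*sqrt(2*(sqrt(64/(27*k^3) + k^(-4)) + k^(-2))^(1/3) - 8/(3*k*(sqrt(64/(27*k^3) + k^(-4)) + k^(-2))^(1/3)))) + 8/(3*k*(sqrt(64/(27*k^3) + k^(-4)) + k^(-2))^(1/3)))/2, True))) - 3*z^2/4 - 3*z/2 - 5/4


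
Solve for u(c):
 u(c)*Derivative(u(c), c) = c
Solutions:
 u(c) = -sqrt(C1 + c^2)
 u(c) = sqrt(C1 + c^2)


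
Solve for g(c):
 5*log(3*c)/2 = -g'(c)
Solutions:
 g(c) = C1 - 5*c*log(c)/2 - 5*c*log(3)/2 + 5*c/2


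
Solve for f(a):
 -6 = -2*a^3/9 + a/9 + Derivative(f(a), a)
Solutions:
 f(a) = C1 + a^4/18 - a^2/18 - 6*a


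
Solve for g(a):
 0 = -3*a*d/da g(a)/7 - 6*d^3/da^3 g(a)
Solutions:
 g(a) = C1 + Integral(C2*airyai(-14^(2/3)*a/14) + C3*airybi(-14^(2/3)*a/14), a)


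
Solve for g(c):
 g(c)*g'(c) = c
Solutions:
 g(c) = -sqrt(C1 + c^2)
 g(c) = sqrt(C1 + c^2)


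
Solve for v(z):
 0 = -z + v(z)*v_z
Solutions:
 v(z) = -sqrt(C1 + z^2)
 v(z) = sqrt(C1 + z^2)


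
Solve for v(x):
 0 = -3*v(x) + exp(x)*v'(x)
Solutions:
 v(x) = C1*exp(-3*exp(-x))


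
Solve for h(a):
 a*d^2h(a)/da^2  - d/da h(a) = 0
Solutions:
 h(a) = C1 + C2*a^2


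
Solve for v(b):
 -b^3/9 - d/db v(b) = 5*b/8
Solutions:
 v(b) = C1 - b^4/36 - 5*b^2/16


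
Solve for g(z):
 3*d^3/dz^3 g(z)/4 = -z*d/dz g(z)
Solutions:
 g(z) = C1 + Integral(C2*airyai(-6^(2/3)*z/3) + C3*airybi(-6^(2/3)*z/3), z)


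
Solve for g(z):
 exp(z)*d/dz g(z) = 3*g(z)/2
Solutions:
 g(z) = C1*exp(-3*exp(-z)/2)


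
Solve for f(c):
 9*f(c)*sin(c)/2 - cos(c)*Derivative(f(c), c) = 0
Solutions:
 f(c) = C1/cos(c)^(9/2)


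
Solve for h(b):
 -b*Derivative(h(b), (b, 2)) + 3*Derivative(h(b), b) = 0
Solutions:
 h(b) = C1 + C2*b^4


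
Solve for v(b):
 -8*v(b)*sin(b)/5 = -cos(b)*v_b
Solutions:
 v(b) = C1/cos(b)^(8/5)


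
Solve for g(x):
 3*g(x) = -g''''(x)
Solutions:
 g(x) = (C1*sin(sqrt(2)*3^(1/4)*x/2) + C2*cos(sqrt(2)*3^(1/4)*x/2))*exp(-sqrt(2)*3^(1/4)*x/2) + (C3*sin(sqrt(2)*3^(1/4)*x/2) + C4*cos(sqrt(2)*3^(1/4)*x/2))*exp(sqrt(2)*3^(1/4)*x/2)


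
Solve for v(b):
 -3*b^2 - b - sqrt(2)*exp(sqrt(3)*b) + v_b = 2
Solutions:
 v(b) = C1 + b^3 + b^2/2 + 2*b + sqrt(6)*exp(sqrt(3)*b)/3


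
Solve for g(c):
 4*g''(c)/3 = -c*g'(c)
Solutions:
 g(c) = C1 + C2*erf(sqrt(6)*c/4)


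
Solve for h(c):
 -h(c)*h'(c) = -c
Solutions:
 h(c) = -sqrt(C1 + c^2)
 h(c) = sqrt(C1 + c^2)


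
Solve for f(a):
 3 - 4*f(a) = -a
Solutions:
 f(a) = a/4 + 3/4


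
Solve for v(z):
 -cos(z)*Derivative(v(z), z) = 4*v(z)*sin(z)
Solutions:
 v(z) = C1*cos(z)^4


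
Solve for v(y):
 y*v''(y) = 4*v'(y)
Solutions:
 v(y) = C1 + C2*y^5


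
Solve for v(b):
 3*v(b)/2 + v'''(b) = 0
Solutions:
 v(b) = C3*exp(-2^(2/3)*3^(1/3)*b/2) + (C1*sin(2^(2/3)*3^(5/6)*b/4) + C2*cos(2^(2/3)*3^(5/6)*b/4))*exp(2^(2/3)*3^(1/3)*b/4)


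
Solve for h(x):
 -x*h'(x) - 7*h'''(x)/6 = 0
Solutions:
 h(x) = C1 + Integral(C2*airyai(-6^(1/3)*7^(2/3)*x/7) + C3*airybi(-6^(1/3)*7^(2/3)*x/7), x)


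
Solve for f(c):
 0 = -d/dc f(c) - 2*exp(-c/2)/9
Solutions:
 f(c) = C1 + 4*exp(-c/2)/9


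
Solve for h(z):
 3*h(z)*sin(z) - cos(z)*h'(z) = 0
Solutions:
 h(z) = C1/cos(z)^3


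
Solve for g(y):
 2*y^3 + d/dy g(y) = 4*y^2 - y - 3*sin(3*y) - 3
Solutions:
 g(y) = C1 - y^4/2 + 4*y^3/3 - y^2/2 - 3*y + cos(3*y)


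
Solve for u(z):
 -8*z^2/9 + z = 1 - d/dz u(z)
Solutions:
 u(z) = C1 + 8*z^3/27 - z^2/2 + z


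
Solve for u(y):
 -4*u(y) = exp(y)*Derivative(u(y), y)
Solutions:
 u(y) = C1*exp(4*exp(-y))


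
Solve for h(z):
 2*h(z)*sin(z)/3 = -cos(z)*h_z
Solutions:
 h(z) = C1*cos(z)^(2/3)


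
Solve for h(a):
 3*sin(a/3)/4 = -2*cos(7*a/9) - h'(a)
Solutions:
 h(a) = C1 - 18*sin(7*a/9)/7 + 9*cos(a/3)/4


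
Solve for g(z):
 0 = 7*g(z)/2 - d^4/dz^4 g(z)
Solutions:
 g(z) = C1*exp(-2^(3/4)*7^(1/4)*z/2) + C2*exp(2^(3/4)*7^(1/4)*z/2) + C3*sin(2^(3/4)*7^(1/4)*z/2) + C4*cos(2^(3/4)*7^(1/4)*z/2)


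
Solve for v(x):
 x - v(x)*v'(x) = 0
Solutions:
 v(x) = -sqrt(C1 + x^2)
 v(x) = sqrt(C1 + x^2)


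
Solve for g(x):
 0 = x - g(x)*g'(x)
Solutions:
 g(x) = -sqrt(C1 + x^2)
 g(x) = sqrt(C1 + x^2)


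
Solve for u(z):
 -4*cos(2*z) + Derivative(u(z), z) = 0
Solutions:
 u(z) = C1 + 2*sin(2*z)


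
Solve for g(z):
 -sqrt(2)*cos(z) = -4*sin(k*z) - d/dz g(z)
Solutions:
 g(z) = C1 + sqrt(2)*sin(z) + 4*cos(k*z)/k


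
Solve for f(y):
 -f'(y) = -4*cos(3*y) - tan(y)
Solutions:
 f(y) = C1 - log(cos(y)) + 4*sin(3*y)/3


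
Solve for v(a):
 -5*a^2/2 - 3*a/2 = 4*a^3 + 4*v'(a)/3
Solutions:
 v(a) = C1 - 3*a^4/4 - 5*a^3/8 - 9*a^2/16


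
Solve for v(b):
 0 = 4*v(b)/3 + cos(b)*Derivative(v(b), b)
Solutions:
 v(b) = C1*(sin(b) - 1)^(2/3)/(sin(b) + 1)^(2/3)


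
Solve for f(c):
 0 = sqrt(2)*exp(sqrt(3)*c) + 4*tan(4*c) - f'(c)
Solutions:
 f(c) = C1 + sqrt(6)*exp(sqrt(3)*c)/3 - log(cos(4*c))


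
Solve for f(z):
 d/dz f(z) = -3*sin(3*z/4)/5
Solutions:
 f(z) = C1 + 4*cos(3*z/4)/5


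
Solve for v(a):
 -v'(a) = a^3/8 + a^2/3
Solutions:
 v(a) = C1 - a^4/32 - a^3/9


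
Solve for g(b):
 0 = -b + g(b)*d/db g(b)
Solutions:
 g(b) = -sqrt(C1 + b^2)
 g(b) = sqrt(C1 + b^2)


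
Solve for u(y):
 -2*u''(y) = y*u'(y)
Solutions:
 u(y) = C1 + C2*erf(y/2)


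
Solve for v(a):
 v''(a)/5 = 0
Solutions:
 v(a) = C1 + C2*a


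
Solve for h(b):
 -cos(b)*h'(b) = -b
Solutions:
 h(b) = C1 + Integral(b/cos(b), b)


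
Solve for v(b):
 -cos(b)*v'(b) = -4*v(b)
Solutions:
 v(b) = C1*(sin(b)^2 + 2*sin(b) + 1)/(sin(b)^2 - 2*sin(b) + 1)


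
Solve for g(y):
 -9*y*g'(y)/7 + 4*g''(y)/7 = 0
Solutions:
 g(y) = C1 + C2*erfi(3*sqrt(2)*y/4)


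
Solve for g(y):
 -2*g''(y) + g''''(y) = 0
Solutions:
 g(y) = C1 + C2*y + C3*exp(-sqrt(2)*y) + C4*exp(sqrt(2)*y)


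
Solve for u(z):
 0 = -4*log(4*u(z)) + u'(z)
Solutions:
 -Integral(1/(log(_y) + 2*log(2)), (_y, u(z)))/4 = C1 - z


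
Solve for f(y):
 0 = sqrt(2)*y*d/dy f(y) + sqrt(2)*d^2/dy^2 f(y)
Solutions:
 f(y) = C1 + C2*erf(sqrt(2)*y/2)


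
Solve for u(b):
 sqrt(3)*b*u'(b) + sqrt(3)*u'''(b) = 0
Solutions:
 u(b) = C1 + Integral(C2*airyai(-b) + C3*airybi(-b), b)


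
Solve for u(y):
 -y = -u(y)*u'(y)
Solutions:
 u(y) = -sqrt(C1 + y^2)
 u(y) = sqrt(C1 + y^2)


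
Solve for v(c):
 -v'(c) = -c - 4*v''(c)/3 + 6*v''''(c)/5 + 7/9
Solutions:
 v(c) = C1 + C2*exp(30^(1/3)*c*(4*30^(1/3)/(sqrt(4641) + 81)^(1/3) + (sqrt(4641) + 81)^(1/3))/36)*sin(10^(1/3)*3^(1/6)*c*(-3^(2/3)*(sqrt(4641) + 81)^(1/3) + 12*10^(1/3)/(sqrt(4641) + 81)^(1/3))/36) + C3*exp(30^(1/3)*c*(4*30^(1/3)/(sqrt(4641) + 81)^(1/3) + (sqrt(4641) + 81)^(1/3))/36)*cos(10^(1/3)*3^(1/6)*c*(-3^(2/3)*(sqrt(4641) + 81)^(1/3) + 12*10^(1/3)/(sqrt(4641) + 81)^(1/3))/36) + C4*exp(-30^(1/3)*c*(4*30^(1/3)/(sqrt(4641) + 81)^(1/3) + (sqrt(4641) + 81)^(1/3))/18) + c^2/2 + 5*c/9


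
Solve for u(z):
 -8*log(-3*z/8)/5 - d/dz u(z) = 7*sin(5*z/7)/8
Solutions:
 u(z) = C1 - 8*z*log(-z)/5 - 8*z*log(3)/5 + 8*z/5 + 24*z*log(2)/5 + 49*cos(5*z/7)/40


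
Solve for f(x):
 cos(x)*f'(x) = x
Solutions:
 f(x) = C1 + Integral(x/cos(x), x)


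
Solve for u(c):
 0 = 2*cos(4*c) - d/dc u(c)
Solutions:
 u(c) = C1 + sin(4*c)/2


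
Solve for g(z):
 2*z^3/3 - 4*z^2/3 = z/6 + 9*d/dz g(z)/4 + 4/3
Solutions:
 g(z) = C1 + 2*z^4/27 - 16*z^3/81 - z^2/27 - 16*z/27


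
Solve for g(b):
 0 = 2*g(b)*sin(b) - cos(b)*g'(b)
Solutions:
 g(b) = C1/cos(b)^2


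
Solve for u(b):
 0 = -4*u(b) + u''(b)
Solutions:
 u(b) = C1*exp(-2*b) + C2*exp(2*b)


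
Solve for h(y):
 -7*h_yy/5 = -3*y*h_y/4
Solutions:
 h(y) = C1 + C2*erfi(sqrt(210)*y/28)


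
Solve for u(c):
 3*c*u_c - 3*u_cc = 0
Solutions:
 u(c) = C1 + C2*erfi(sqrt(2)*c/2)


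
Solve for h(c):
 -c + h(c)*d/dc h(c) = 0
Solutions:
 h(c) = -sqrt(C1 + c^2)
 h(c) = sqrt(C1 + c^2)


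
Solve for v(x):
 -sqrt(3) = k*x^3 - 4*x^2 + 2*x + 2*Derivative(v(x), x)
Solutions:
 v(x) = C1 - k*x^4/8 + 2*x^3/3 - x^2/2 - sqrt(3)*x/2


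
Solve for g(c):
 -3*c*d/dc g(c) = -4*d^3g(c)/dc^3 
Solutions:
 g(c) = C1 + Integral(C2*airyai(6^(1/3)*c/2) + C3*airybi(6^(1/3)*c/2), c)


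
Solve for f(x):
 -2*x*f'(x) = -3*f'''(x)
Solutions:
 f(x) = C1 + Integral(C2*airyai(2^(1/3)*3^(2/3)*x/3) + C3*airybi(2^(1/3)*3^(2/3)*x/3), x)


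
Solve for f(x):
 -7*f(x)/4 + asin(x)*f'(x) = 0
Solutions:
 f(x) = C1*exp(7*Integral(1/asin(x), x)/4)


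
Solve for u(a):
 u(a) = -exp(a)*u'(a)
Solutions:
 u(a) = C1*exp(exp(-a))


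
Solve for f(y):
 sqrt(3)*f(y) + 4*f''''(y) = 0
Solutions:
 f(y) = (C1*sin(3^(1/8)*y/2) + C2*cos(3^(1/8)*y/2))*exp(-3^(1/8)*y/2) + (C3*sin(3^(1/8)*y/2) + C4*cos(3^(1/8)*y/2))*exp(3^(1/8)*y/2)


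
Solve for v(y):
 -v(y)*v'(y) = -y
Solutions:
 v(y) = -sqrt(C1 + y^2)
 v(y) = sqrt(C1 + y^2)


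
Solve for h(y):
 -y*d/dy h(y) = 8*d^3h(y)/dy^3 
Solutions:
 h(y) = C1 + Integral(C2*airyai(-y/2) + C3*airybi(-y/2), y)


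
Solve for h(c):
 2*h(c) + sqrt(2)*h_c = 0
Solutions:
 h(c) = C1*exp(-sqrt(2)*c)


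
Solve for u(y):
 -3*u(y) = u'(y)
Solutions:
 u(y) = C1*exp(-3*y)


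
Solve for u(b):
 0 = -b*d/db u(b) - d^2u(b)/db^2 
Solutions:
 u(b) = C1 + C2*erf(sqrt(2)*b/2)


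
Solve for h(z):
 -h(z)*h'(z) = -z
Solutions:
 h(z) = -sqrt(C1 + z^2)
 h(z) = sqrt(C1 + z^2)


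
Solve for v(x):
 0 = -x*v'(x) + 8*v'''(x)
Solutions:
 v(x) = C1 + Integral(C2*airyai(x/2) + C3*airybi(x/2), x)


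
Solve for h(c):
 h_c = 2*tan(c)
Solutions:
 h(c) = C1 - 2*log(cos(c))


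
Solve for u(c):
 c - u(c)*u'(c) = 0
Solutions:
 u(c) = -sqrt(C1 + c^2)
 u(c) = sqrt(C1 + c^2)


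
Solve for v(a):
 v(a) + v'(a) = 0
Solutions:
 v(a) = C1*exp(-a)


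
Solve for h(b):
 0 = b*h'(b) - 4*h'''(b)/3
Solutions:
 h(b) = C1 + Integral(C2*airyai(6^(1/3)*b/2) + C3*airybi(6^(1/3)*b/2), b)


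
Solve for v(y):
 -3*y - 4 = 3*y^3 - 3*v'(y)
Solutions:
 v(y) = C1 + y^4/4 + y^2/2 + 4*y/3


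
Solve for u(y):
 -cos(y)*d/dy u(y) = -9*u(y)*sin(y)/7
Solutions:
 u(y) = C1/cos(y)^(9/7)


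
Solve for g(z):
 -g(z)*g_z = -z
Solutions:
 g(z) = -sqrt(C1 + z^2)
 g(z) = sqrt(C1 + z^2)


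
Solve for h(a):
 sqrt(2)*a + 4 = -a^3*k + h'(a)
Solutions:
 h(a) = C1 + a^4*k/4 + sqrt(2)*a^2/2 + 4*a


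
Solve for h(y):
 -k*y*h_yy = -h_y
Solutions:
 h(y) = C1 + y^(((re(k) + 1)*re(k) + im(k)^2)/(re(k)^2 + im(k)^2))*(C2*sin(log(y)*Abs(im(k))/(re(k)^2 + im(k)^2)) + C3*cos(log(y)*im(k)/(re(k)^2 + im(k)^2)))


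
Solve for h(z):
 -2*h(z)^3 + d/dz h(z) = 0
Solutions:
 h(z) = -sqrt(2)*sqrt(-1/(C1 + 2*z))/2
 h(z) = sqrt(2)*sqrt(-1/(C1 + 2*z))/2


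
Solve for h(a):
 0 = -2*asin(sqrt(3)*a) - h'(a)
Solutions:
 h(a) = C1 - 2*a*asin(sqrt(3)*a) - 2*sqrt(3)*sqrt(1 - 3*a^2)/3


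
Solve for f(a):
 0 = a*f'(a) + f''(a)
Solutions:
 f(a) = C1 + C2*erf(sqrt(2)*a/2)


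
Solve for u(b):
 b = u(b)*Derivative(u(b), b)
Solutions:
 u(b) = -sqrt(C1 + b^2)
 u(b) = sqrt(C1 + b^2)


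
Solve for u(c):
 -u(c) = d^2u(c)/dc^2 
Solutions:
 u(c) = C1*sin(c) + C2*cos(c)


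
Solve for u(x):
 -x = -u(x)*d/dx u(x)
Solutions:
 u(x) = -sqrt(C1 + x^2)
 u(x) = sqrt(C1 + x^2)


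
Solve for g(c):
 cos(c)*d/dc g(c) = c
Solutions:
 g(c) = C1 + Integral(c/cos(c), c)


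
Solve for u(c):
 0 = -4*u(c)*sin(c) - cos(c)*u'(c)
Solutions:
 u(c) = C1*cos(c)^4


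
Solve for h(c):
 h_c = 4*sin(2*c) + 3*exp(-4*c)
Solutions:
 h(c) = C1 - 2*cos(2*c) - 3*exp(-4*c)/4


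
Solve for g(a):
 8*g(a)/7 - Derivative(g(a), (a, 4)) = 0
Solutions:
 g(a) = C1*exp(-14^(3/4)*a/7) + C2*exp(14^(3/4)*a/7) + C3*sin(14^(3/4)*a/7) + C4*cos(14^(3/4)*a/7)


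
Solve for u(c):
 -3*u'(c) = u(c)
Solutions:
 u(c) = C1*exp(-c/3)


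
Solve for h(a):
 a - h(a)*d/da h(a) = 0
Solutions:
 h(a) = -sqrt(C1 + a^2)
 h(a) = sqrt(C1 + a^2)


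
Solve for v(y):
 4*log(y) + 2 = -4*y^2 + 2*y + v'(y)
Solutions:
 v(y) = C1 + 4*y^3/3 - y^2 + 4*y*log(y) - 2*y


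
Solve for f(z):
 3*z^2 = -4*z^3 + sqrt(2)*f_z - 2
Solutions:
 f(z) = C1 + sqrt(2)*z^4/2 + sqrt(2)*z^3/2 + sqrt(2)*z


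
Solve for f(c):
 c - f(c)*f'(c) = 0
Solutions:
 f(c) = -sqrt(C1 + c^2)
 f(c) = sqrt(C1 + c^2)


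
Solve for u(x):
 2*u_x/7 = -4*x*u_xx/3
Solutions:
 u(x) = C1 + C2*x^(11/14)
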